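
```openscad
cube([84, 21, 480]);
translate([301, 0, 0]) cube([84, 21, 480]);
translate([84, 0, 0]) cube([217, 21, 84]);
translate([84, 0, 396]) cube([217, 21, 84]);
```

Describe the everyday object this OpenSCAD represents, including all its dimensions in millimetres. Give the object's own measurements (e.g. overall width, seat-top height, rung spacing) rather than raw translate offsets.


A rectangular picture frame lying in the x–z plane (depth along y). The opening is 217 mm wide (x) by 312 mm tall (z), surrounded by a border 84 mm wide on all four sides. The frame is 21 mm deep and is made of two full-height vertical stiles with two horizontal rails fitted between them.


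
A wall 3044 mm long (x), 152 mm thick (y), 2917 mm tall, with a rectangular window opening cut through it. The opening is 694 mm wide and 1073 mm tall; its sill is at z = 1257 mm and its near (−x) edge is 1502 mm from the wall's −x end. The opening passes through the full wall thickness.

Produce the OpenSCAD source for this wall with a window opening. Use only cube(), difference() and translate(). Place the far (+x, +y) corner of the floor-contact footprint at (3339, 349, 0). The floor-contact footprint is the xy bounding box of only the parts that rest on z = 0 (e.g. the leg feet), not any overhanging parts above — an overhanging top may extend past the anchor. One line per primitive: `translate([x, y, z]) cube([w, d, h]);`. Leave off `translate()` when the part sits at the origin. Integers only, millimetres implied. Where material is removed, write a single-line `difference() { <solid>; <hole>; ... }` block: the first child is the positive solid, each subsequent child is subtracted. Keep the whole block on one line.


difference() { translate([295, 197, 0]) cube([3044, 152, 2917]); translate([1797, 197, 1257]) cube([694, 152, 1073]); }


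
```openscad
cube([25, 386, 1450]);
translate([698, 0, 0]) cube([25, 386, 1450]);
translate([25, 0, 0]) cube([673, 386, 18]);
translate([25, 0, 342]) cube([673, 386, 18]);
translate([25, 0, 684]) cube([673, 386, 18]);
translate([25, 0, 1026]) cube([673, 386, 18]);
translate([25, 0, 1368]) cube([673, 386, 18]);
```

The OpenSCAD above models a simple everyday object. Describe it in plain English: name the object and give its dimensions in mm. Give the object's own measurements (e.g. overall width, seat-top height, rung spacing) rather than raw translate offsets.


An open bookshelf. Two side panels, each 25 mm thick, 386 mm deep and 1450 mm tall, stand 723 mm apart (outside-to-outside). Between them sit 5 shelves, each 18 mm thick and 386 mm deep, spanning the full gap between the sides. The bottom shelf rests on the floor (its underside at z = 0) and the clear gap between one shelf's top and the next shelf's underside is 324 mm.


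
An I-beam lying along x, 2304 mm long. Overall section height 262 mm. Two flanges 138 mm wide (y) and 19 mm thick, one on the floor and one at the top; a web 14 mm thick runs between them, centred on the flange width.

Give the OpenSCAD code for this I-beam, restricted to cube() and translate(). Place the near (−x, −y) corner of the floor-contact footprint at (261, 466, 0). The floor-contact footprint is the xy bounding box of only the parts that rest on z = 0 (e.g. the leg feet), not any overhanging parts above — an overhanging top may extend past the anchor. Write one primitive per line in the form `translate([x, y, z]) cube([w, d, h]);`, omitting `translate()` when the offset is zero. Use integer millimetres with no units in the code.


translate([261, 466, 0]) cube([2304, 138, 19]);
translate([261, 528, 19]) cube([2304, 14, 224]);
translate([261, 466, 243]) cube([2304, 138, 19]);


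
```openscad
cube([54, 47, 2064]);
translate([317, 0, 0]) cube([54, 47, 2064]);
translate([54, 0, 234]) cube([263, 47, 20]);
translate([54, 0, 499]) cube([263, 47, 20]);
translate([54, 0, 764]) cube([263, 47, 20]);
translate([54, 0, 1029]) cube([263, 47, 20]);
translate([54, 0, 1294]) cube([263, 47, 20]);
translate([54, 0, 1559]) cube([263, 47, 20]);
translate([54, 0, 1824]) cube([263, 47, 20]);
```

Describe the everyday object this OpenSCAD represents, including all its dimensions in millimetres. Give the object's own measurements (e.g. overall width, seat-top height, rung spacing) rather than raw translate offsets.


A straight ladder. Two 54×47 mm vertical rails, 2064 mm tall, stand 371 mm apart (outside-to-outside) with their front faces coplanar on the −y side. 7 rungs, each 47 mm deep and 20 mm tall, span between the inner faces of the rails, front faces flush with the rails. The lowest rung's underside is at z = 234 mm and rungs are spaced 265 mm apart (underside to underside).


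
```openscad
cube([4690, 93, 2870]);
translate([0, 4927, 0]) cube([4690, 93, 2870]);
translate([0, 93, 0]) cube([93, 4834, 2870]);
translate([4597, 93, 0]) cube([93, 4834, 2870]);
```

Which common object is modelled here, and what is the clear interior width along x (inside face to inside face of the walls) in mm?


A house (or room) frame. The interior width is 4504 mm.

Four 2870 mm walls enclosing a rectangle with no floor or roof — a room or house frame. Outside width is 4690 mm and wall thickness is 93 mm, so the interior width is 4690 − 2 × 93 = 4504 mm.


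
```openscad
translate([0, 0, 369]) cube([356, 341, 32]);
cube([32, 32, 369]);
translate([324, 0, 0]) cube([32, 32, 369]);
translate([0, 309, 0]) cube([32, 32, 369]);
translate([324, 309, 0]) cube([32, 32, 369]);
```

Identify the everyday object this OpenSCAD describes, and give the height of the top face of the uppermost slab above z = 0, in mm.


A stool. The seat height is 401 mm.

A 356×341×32 slab at z = 369 on four corner posts — a stool. The seat top is 369 + 32 = 401 mm.


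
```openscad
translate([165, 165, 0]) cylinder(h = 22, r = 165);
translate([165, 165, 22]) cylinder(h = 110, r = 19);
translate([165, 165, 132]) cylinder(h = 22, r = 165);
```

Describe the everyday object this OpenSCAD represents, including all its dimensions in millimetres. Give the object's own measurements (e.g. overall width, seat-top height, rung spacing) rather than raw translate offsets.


A spool: two coaxial disc flanges of radius 165 mm and thickness 22 mm, joined by a core cylinder of radius 19 mm and height 110 mm. The lower flange rests on z = 0 and the three cylinders share a vertical axis.


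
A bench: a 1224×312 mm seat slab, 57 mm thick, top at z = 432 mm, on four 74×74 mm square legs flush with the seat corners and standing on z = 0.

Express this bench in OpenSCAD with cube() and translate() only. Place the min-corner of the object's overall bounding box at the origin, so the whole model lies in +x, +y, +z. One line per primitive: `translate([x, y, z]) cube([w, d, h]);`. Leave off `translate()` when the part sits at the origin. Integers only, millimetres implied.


// leg_h = 432 − 57 = 375
translate([0, 0, 375]) cube([1224, 312, 57]);
cube([74, 74, 375]);
translate([0, 238, 0]) cube([74, 74, 375]);
translate([1150, 0, 0]) cube([74, 74, 375]);
translate([1150, 238, 0]) cube([74, 74, 375]);


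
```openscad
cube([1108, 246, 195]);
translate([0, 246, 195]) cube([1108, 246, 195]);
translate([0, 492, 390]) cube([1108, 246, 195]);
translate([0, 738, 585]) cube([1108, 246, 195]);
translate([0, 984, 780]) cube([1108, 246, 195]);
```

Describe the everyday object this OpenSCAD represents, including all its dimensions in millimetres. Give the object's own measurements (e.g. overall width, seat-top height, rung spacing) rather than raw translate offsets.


A straight staircase of 5 solid steps. Each step is 1108 mm wide (x), 246 mm deep (y, the going) and 195 mm tall (the rise). The first step rests on the floor; each subsequent step sits one going further in +y and one rise higher in +z, directly behind and above the previous step with no overlap.


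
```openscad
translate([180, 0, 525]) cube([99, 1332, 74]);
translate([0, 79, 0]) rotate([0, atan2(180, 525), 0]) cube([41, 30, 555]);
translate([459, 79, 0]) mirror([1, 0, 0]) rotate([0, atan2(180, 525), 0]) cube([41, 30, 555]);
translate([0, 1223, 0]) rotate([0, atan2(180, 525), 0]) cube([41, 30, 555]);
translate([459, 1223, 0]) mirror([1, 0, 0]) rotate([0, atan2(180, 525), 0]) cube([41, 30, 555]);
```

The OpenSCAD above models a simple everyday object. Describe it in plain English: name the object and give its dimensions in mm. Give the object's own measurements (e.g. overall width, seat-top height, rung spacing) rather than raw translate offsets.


A sawhorse. A 99×1332×74 mm beam (x, y, z) sits on two A-frame leg pairs. Each pair is two raked legs of 41×30 mm section (30 mm along y) splaying symmetrically in x. Each leg rises 525 mm vertically over 180 mm of horizontal reach and is 555 mm long along its own axis. Every leg's outer bottom edge rests on the floor and its outer top edge meets a bottom edge of the beam — the left legs (tilting toward +x) meet the beam's −x bottom edge, the right legs (their mirror images, tilting toward −x) meet its +x bottom edge — so the leg tops tuck under the beam, the beam's underside is 525 mm above the floor, and the feet are 459 mm apart outside-to-outside with the beam centred between them. The two leg pairs are set in 79 mm from either end of the beam.


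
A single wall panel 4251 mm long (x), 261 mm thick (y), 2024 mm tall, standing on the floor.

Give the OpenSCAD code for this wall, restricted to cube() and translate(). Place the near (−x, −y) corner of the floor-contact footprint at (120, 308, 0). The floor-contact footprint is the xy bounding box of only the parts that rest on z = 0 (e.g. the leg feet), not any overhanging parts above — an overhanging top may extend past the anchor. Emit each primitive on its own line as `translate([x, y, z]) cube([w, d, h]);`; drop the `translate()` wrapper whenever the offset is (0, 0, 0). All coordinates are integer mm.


translate([120, 308, 0]) cube([4251, 261, 2024]);


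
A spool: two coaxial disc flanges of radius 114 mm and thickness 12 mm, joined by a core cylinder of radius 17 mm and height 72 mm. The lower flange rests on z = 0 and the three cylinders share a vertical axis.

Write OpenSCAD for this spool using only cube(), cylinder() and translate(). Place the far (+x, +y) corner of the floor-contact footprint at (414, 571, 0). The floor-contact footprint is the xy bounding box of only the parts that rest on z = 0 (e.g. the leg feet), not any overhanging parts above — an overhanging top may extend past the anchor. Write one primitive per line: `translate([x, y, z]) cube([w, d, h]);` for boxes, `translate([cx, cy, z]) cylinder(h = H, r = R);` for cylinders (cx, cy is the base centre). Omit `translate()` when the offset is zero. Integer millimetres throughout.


translate([300, 457, 0]) cylinder(h = 12, r = 114);
translate([300, 457, 12]) cylinder(h = 72, r = 17);
translate([300, 457, 84]) cylinder(h = 12, r = 114);


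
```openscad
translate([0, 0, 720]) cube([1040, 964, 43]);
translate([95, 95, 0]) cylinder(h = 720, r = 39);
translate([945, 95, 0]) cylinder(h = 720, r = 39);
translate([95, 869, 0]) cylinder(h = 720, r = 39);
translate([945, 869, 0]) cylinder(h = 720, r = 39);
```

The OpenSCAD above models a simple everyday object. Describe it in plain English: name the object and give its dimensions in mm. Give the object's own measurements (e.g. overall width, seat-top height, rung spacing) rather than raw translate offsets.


A rectangular dining table. The top is 1040×964×43 mm with its upper surface at z = 763 mm. It stands on four round legs of 78 mm diameter, each leg's bounding box inset 56 mm from the nearest pair of top edges, running from the floor to the underside of the top.


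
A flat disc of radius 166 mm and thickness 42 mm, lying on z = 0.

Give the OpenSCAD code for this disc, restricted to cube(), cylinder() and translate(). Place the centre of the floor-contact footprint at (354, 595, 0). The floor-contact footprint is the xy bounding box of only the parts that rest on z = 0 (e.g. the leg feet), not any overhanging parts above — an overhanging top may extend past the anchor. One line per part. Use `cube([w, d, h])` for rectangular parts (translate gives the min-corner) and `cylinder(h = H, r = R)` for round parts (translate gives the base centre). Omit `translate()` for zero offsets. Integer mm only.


translate([354, 595, 0]) cylinder(h = 42, r = 166);


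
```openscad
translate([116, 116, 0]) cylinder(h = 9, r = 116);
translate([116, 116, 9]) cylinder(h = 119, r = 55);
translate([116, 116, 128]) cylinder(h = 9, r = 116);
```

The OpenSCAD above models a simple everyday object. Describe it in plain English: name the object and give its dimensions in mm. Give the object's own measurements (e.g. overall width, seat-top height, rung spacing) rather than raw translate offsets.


A spool: two coaxial disc flanges of radius 116 mm and thickness 9 mm, joined by a core cylinder of radius 55 mm and height 119 mm. The lower flange rests on z = 0 and the three cylinders share a vertical axis.


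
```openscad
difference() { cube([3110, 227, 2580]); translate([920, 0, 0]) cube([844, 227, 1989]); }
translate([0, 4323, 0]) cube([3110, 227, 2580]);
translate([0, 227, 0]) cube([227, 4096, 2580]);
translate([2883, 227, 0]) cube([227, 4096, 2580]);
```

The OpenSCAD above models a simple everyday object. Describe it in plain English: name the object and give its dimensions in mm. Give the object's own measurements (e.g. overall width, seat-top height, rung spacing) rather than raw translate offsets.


A single room: four walls, each 2580 mm tall and 227 mm thick, enclosing an outside footprint 3110×4550 mm (x × y), no floor or roof. The front and back walls (−y and +y sides) run the full x-width; the side walls fit between their inner faces. A door opening 844 mm wide and 1989 mm tall is cut through the front wall from the floor up, its −x edge 920 mm from the wall's −x end.


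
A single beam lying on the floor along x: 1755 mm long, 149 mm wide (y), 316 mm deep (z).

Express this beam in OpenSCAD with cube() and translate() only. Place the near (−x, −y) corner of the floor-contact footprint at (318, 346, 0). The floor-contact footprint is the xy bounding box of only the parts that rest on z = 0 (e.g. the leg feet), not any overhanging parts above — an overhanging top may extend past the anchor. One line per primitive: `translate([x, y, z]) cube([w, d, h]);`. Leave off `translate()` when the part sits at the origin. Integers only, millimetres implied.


translate([318, 346, 0]) cube([1755, 149, 316]);


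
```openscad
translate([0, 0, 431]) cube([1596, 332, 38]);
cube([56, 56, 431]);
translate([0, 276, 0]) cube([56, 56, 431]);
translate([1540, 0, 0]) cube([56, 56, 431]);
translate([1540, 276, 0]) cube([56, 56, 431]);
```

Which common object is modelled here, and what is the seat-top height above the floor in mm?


A bench. The seat-top height is 469 mm.

A long slab on four corner posts — a bench. The slab sits at z = 431 with thickness 38, so the top is 431 + 38 = 469 mm.


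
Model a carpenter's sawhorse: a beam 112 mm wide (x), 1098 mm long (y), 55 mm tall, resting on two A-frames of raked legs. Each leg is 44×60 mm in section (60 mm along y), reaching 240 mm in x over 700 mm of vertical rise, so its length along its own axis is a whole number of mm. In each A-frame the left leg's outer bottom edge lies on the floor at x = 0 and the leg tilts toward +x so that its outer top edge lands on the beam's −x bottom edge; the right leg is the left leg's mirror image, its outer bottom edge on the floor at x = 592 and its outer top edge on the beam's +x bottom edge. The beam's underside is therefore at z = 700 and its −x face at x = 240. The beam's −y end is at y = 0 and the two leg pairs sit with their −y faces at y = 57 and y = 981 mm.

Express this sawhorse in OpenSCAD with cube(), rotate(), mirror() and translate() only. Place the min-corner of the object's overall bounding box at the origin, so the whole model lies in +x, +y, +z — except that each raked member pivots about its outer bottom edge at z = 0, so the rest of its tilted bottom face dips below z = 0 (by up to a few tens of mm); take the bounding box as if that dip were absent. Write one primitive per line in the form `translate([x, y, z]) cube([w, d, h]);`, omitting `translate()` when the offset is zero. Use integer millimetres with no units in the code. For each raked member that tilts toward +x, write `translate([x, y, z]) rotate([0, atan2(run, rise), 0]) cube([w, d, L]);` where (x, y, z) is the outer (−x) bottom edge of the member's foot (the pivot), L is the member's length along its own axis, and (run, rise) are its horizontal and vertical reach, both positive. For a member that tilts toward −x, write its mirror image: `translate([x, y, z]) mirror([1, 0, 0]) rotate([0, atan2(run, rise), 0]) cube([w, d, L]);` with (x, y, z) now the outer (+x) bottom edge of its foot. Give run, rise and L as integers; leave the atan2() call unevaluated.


translate([240, 0, 700]) cube([112, 1098, 55]);
translate([0, 57, 0]) rotate([0, atan2(240, 700), 0]) cube([44, 60, 740]);
translate([592, 57, 0]) mirror([1, 0, 0]) rotate([0, atan2(240, 700), 0]) cube([44, 60, 740]);
translate([0, 981, 0]) rotate([0, atan2(240, 700), 0]) cube([44, 60, 740]);
translate([592, 981, 0]) mirror([1, 0, 0]) rotate([0, atan2(240, 700), 0]) cube([44, 60, 740]);


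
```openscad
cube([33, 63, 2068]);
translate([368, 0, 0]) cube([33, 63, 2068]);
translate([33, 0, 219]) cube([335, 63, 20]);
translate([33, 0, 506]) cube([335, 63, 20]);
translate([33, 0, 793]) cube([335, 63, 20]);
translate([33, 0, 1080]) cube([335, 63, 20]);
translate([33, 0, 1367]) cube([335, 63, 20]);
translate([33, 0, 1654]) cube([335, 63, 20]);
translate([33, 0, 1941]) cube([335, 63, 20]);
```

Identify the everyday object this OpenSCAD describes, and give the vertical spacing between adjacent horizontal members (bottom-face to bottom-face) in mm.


A ladder. The rung spacing is 287 mm.

Two tall 33×63 posts with 7 short bars between them — a ladder. Adjacent rungs sit at z = 219 and z = 506, so the spacing is 506 − 219 = 287 mm.


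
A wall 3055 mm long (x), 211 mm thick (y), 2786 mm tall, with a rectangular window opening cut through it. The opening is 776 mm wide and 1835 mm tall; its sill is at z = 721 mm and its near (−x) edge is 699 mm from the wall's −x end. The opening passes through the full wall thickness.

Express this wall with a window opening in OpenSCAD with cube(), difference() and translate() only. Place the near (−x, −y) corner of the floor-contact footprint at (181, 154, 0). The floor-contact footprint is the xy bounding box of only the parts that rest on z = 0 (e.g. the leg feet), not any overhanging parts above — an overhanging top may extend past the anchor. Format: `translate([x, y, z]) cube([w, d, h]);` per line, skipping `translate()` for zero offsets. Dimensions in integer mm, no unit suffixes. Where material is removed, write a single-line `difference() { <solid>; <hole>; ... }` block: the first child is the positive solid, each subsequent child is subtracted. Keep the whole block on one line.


difference() { translate([181, 154, 0]) cube([3055, 211, 2786]); translate([880, 154, 721]) cube([776, 211, 1835]); }


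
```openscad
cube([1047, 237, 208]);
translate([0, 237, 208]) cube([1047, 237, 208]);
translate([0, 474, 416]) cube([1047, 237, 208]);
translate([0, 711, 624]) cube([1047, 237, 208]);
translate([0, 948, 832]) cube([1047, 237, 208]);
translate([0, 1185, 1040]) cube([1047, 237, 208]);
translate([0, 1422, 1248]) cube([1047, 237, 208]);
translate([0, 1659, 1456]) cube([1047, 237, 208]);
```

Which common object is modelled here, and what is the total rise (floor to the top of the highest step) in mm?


A staircase. The total rise is 1664 mm.

8 identical blocks, each offset up and back from the previous — a staircase. Each step is 208 mm tall and there are 8 of them, so the total rise is 8 × 208 = 1664 mm.


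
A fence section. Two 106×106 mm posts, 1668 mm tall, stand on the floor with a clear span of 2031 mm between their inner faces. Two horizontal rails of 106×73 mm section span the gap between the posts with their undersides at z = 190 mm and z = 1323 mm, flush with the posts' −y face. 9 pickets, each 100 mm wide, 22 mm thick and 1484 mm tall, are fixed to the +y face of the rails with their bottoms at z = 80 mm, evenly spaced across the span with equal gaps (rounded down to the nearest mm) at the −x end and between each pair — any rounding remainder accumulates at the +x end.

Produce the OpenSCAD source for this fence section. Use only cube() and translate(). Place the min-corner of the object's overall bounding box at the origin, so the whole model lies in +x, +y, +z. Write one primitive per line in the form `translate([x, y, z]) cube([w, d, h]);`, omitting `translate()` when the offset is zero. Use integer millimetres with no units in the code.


cube([106, 106, 1668]);
translate([2137, 0, 0]) cube([106, 106, 1668]);
translate([106, 0, 190]) cube([2031, 106, 73]);
translate([106, 0, 1323]) cube([2031, 106, 73]);
translate([219, 106, 80]) cube([100, 22, 1484]);
translate([432, 106, 80]) cube([100, 22, 1484]);
translate([645, 106, 80]) cube([100, 22, 1484]);
translate([858, 106, 80]) cube([100, 22, 1484]);
translate([1071, 106, 80]) cube([100, 22, 1484]);
translate([1284, 106, 80]) cube([100, 22, 1484]);
translate([1497, 106, 80]) cube([100, 22, 1484]);
translate([1710, 106, 80]) cube([100, 22, 1484]);
translate([1923, 106, 80]) cube([100, 22, 1484]);


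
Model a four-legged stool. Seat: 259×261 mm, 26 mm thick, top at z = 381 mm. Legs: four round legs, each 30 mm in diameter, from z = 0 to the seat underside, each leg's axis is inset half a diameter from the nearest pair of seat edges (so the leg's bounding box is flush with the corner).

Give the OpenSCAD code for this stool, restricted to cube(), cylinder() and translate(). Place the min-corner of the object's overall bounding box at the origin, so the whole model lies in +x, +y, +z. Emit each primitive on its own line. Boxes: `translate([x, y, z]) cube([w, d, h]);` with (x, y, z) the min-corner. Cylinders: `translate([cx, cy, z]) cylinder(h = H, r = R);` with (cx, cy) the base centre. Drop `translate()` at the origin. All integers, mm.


// leg_h = 381 - 26 = 355
translate([0, 0, 355]) cube([259, 261, 26]);
translate([15, 15, 0]) cylinder(h = 355, r = 15);
translate([244, 15, 0]) cylinder(h = 355, r = 15);
translate([15, 246, 0]) cylinder(h = 355, r = 15);
translate([244, 246, 0]) cylinder(h = 355, r = 15);


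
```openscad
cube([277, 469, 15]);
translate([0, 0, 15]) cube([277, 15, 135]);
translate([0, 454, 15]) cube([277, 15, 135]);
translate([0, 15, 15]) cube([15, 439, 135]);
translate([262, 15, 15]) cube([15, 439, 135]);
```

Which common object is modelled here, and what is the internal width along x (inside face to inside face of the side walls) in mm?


An open box. The internal width is 247 mm.

A 277×469 base slab with four walls standing on it — an open box. The base is 277 mm wide and the walls are 15 mm thick, so the internal width is 277 − 2 × 15 = 247 mm.


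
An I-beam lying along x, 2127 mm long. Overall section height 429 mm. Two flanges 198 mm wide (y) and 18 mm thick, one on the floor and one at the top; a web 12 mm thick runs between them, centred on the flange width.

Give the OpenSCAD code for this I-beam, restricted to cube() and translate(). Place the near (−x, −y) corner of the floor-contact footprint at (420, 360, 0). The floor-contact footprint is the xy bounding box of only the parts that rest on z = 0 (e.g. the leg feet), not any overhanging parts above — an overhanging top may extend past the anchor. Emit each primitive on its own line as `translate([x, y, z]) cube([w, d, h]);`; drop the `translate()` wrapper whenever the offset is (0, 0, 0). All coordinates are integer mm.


translate([420, 360, 0]) cube([2127, 198, 18]);
translate([420, 453, 18]) cube([2127, 12, 393]);
translate([420, 360, 411]) cube([2127, 198, 18]);


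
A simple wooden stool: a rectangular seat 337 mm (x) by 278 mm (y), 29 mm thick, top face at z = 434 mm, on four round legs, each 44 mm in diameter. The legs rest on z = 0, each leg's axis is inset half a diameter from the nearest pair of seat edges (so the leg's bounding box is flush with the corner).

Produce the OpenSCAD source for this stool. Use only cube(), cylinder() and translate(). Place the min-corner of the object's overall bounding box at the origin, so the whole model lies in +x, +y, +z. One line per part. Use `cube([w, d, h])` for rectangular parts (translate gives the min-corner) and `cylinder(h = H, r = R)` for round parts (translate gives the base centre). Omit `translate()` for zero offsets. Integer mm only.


translate([0, 0, 405]) cube([337, 278, 29]);
translate([22, 22, 0]) cylinder(h = 405, r = 22);
translate([315, 22, 0]) cylinder(h = 405, r = 22);
translate([22, 256, 0]) cylinder(h = 405, r = 22);
translate([315, 256, 0]) cylinder(h = 405, r = 22);


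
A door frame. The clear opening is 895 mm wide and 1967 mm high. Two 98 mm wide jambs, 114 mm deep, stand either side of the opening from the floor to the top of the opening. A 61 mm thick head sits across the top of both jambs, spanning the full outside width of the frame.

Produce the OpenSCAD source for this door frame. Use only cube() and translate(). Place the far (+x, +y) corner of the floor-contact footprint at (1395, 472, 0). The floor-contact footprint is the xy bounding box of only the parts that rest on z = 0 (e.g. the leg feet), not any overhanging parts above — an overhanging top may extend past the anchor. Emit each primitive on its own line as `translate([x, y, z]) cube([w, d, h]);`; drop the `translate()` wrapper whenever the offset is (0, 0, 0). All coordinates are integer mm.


translate([304, 358, 0]) cube([98, 114, 1967]);
translate([1297, 358, 0]) cube([98, 114, 1967]);
translate([304, 358, 1967]) cube([1091, 114, 61]);


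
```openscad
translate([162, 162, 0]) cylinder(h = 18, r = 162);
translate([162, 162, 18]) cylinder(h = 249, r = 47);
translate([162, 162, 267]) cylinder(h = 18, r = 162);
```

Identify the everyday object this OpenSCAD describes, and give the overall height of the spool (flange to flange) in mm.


A spool. The overall height is 285 mm.

Three coaxial cylinders, large–small–large — a spool. Two 18 mm flanges and a 249 mm core give 18 + 249 + 18 = 285 mm.


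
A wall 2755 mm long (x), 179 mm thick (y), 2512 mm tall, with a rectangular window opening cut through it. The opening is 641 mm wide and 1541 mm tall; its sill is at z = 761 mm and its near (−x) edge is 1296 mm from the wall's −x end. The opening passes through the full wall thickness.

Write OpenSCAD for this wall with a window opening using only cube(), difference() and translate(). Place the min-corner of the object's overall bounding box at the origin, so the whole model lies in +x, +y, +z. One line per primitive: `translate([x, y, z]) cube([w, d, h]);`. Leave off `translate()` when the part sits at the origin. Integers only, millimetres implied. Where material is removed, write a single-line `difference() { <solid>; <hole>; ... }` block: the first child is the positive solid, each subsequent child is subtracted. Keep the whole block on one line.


difference() { cube([2755, 179, 2512]); translate([1296, 0, 761]) cube([641, 179, 1541]); }


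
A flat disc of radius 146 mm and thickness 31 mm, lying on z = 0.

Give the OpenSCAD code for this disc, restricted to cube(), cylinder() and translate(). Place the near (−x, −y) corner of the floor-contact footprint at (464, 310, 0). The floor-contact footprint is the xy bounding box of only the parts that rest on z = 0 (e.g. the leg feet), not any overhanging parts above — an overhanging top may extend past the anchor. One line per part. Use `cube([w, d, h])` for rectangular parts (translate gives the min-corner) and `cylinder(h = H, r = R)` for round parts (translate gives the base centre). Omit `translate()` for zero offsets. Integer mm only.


translate([610, 456, 0]) cylinder(h = 31, r = 146);


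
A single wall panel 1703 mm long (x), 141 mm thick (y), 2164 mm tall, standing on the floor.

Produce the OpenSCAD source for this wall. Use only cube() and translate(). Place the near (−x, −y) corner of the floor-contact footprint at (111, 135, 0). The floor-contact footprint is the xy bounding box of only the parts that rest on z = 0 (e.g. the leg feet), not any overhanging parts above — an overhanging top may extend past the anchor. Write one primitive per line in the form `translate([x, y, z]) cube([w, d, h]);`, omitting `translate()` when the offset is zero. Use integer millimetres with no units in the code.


translate([111, 135, 0]) cube([1703, 141, 2164]);


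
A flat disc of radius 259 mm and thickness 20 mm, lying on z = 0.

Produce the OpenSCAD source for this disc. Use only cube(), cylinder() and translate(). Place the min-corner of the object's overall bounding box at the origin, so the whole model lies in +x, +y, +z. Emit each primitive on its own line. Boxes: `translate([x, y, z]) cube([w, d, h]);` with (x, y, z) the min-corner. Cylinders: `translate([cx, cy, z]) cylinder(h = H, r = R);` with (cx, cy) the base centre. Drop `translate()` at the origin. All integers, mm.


translate([259, 259, 0]) cylinder(h = 20, r = 259);


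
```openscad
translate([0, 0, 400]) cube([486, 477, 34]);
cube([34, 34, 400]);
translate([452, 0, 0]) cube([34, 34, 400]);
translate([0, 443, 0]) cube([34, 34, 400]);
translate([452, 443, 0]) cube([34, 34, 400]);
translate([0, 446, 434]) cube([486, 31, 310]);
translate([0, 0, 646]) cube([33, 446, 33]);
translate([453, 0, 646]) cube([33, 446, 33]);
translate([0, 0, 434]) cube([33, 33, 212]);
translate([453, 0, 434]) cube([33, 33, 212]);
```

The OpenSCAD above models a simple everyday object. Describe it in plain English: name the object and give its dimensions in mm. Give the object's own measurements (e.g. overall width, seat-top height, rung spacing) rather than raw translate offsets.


A chair. The seat is a 486×477×34 mm slab with its top at z = 434 mm, on four 34×34 mm corner legs (flush with the seat edges, standing on z = 0). A flat backrest 31 mm thick, 310 mm tall, spans the full seat width and rises from the seat top along its +y edge, rear face flush with the rear of the seat. Two armrests of 33×33 mm section run along each side from the seat's front edge to the front of the backrest, top faces 245 mm above the seat top and outer faces flush with the seat's x-edges; a 33×33 mm post under the front of each armrest stands on the seat at the front corner.


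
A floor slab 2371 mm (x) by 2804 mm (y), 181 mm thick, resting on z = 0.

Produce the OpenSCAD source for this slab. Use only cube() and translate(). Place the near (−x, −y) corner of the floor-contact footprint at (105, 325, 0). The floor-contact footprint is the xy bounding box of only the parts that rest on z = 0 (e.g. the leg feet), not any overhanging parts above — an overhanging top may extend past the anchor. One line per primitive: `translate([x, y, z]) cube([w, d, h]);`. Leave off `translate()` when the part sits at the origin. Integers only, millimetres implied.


translate([105, 325, 0]) cube([2371, 2804, 181]);


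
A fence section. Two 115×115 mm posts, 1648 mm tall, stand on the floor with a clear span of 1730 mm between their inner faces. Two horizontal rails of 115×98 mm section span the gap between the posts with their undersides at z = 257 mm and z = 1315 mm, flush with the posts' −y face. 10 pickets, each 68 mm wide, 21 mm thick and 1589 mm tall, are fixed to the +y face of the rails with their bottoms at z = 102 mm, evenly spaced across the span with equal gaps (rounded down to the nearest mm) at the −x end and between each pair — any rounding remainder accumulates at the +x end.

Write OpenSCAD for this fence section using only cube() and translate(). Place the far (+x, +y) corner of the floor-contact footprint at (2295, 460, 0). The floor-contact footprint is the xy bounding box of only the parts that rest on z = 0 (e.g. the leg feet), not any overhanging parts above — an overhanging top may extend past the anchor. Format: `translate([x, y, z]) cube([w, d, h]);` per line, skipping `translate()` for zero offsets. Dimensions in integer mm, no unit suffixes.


translate([335, 345, 0]) cube([115, 115, 1648]);
translate([2180, 345, 0]) cube([115, 115, 1648]);
translate([450, 345, 257]) cube([1730, 115, 98]);
translate([450, 345, 1315]) cube([1730, 115, 98]);
translate([545, 460, 102]) cube([68, 21, 1589]);
translate([708, 460, 102]) cube([68, 21, 1589]);
translate([871, 460, 102]) cube([68, 21, 1589]);
translate([1034, 460, 102]) cube([68, 21, 1589]);
translate([1197, 460, 102]) cube([68, 21, 1589]);
translate([1360, 460, 102]) cube([68, 21, 1589]);
translate([1523, 460, 102]) cube([68, 21, 1589]);
translate([1686, 460, 102]) cube([68, 21, 1589]);
translate([1849, 460, 102]) cube([68, 21, 1589]);
translate([2012, 460, 102]) cube([68, 21, 1589]);


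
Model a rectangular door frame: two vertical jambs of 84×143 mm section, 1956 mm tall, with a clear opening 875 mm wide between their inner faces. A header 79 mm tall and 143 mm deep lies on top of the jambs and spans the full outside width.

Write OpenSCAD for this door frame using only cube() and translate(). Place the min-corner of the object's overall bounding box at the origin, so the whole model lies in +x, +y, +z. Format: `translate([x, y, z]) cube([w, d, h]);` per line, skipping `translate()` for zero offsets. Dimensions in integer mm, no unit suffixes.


cube([84, 143, 1956]);
translate([959, 0, 0]) cube([84, 143, 1956]);
translate([0, 0, 1956]) cube([1043, 143, 79]);


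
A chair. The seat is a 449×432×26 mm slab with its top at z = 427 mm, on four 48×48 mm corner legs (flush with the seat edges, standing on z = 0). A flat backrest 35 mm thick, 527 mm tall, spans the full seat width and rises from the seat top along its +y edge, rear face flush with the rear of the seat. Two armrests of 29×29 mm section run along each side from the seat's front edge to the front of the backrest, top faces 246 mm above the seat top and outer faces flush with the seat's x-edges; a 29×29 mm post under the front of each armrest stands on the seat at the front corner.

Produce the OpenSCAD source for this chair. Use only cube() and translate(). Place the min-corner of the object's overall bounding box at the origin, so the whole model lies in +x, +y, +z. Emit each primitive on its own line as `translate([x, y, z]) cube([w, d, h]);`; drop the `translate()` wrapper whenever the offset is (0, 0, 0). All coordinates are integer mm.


// leg_h = 427 - 26 = 401
// arm post h = 246 - 29 = 217
translate([0, 0, 401]) cube([449, 432, 26]);
cube([48, 48, 401]);
translate([401, 0, 0]) cube([48, 48, 401]);
translate([0, 384, 0]) cube([48, 48, 401]);
translate([401, 384, 0]) cube([48, 48, 401]);
translate([0, 397, 427]) cube([449, 35, 527]);
translate([0, 0, 644]) cube([29, 397, 29]);
translate([420, 0, 644]) cube([29, 397, 29]);
translate([0, 0, 427]) cube([29, 29, 217]);
translate([420, 0, 427]) cube([29, 29, 217]);


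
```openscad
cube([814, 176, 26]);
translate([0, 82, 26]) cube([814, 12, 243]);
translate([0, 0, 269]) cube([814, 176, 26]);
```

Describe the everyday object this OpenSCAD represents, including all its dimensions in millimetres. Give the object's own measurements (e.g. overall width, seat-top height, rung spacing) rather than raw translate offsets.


An I-beam lying along x, 814 mm long. Overall section height 295 mm. Two flanges 176 mm wide (y) and 26 mm thick, one on the floor and one at the top; a web 12 mm thick runs between them, centred on the flange width.


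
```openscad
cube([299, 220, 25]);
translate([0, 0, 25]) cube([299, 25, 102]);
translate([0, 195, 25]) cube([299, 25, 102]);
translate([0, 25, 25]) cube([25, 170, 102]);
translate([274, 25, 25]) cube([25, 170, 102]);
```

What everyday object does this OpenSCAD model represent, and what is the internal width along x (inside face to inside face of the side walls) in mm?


An open box. The internal width is 249 mm.

A 299×220 base slab with four walls standing on it — an open box. The base is 299 mm wide and the walls are 25 mm thick, so the internal width is 299 − 2 × 25 = 249 mm.


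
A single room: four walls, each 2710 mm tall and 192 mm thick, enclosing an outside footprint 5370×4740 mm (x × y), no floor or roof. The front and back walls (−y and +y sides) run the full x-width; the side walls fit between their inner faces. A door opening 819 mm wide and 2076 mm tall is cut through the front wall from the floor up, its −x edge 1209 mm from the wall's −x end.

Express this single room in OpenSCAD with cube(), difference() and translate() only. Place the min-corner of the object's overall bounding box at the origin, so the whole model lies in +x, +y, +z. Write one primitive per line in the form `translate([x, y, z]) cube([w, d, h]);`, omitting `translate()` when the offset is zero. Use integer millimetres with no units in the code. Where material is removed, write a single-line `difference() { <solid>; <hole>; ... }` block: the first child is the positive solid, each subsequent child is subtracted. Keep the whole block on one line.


difference() { cube([5370, 192, 2710]); translate([1209, 0, 0]) cube([819, 192, 2076]); }
translate([0, 4548, 0]) cube([5370, 192, 2710]);
translate([0, 192, 0]) cube([192, 4356, 2710]);
translate([5178, 192, 0]) cube([192, 4356, 2710]);


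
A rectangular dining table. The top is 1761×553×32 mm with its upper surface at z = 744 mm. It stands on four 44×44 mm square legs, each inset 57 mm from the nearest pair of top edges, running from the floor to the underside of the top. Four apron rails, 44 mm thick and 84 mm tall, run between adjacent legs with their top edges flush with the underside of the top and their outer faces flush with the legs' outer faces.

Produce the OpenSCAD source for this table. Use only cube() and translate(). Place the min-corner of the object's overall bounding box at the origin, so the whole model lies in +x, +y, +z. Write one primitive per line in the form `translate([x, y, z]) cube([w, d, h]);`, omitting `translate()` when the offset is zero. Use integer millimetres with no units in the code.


// leg_h = 744 - 32 = 712
// apron z = 712 - 84 = 628
translate([0, 0, 712]) cube([1761, 553, 32]);
translate([57, 57, 0]) cube([44, 44, 712]);
translate([1660, 57, 0]) cube([44, 44, 712]);
translate([57, 452, 0]) cube([44, 44, 712]);
translate([1660, 452, 0]) cube([44, 44, 712]);
translate([101, 57, 628]) cube([1559, 44, 84]);
translate([101, 452, 628]) cube([1559, 44, 84]);
translate([57, 101, 628]) cube([44, 351, 84]);
translate([1660, 101, 628]) cube([44, 351, 84]);


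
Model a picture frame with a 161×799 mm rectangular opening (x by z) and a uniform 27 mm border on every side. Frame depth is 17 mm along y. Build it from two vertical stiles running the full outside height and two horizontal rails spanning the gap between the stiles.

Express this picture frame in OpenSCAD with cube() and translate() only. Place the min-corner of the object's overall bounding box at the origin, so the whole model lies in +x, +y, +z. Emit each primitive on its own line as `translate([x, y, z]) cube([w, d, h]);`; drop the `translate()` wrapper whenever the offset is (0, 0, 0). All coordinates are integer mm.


cube([27, 17, 853]);
translate([188, 0, 0]) cube([27, 17, 853]);
translate([27, 0, 0]) cube([161, 17, 27]);
translate([27, 0, 826]) cube([161, 17, 27]);


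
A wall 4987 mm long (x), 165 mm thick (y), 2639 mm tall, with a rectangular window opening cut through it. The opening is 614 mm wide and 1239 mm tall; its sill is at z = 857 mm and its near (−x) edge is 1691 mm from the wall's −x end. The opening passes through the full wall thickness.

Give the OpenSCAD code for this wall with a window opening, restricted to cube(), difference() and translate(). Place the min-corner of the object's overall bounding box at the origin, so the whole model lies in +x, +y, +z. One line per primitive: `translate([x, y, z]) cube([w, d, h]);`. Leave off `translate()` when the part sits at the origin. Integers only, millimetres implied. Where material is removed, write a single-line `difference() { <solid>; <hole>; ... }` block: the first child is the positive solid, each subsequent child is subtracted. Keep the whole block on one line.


difference() { cube([4987, 165, 2639]); translate([1691, 0, 857]) cube([614, 165, 1239]); }
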